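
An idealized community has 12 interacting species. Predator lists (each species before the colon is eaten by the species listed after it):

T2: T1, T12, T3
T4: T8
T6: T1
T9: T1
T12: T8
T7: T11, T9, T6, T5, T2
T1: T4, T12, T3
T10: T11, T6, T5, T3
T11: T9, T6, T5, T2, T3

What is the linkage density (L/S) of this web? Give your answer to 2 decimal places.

L/S = 2.00

There are L = 24 links among S = 12 species.
L/S = 24/12 = 2.0000 ≈ 2.00.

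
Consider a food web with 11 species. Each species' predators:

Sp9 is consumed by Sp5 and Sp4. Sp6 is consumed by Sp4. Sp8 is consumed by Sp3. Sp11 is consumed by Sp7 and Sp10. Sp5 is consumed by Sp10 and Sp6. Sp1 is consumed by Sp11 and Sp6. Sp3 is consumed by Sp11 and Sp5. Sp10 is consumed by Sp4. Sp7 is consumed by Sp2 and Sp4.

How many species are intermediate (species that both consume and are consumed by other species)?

Intermediate species (has both prey and predators): Sp3, Sp5, Sp11, Sp10, Sp7, Sp6.
Count: 6.

6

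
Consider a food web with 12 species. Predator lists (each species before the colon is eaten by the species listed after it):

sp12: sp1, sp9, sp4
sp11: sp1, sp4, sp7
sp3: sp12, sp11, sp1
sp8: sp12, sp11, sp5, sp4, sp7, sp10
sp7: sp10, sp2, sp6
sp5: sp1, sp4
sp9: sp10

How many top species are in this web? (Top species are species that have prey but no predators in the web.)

Top species (has prey, but nothing eats it): sp1, sp4, sp10, sp2, sp6.
Count: 5.

5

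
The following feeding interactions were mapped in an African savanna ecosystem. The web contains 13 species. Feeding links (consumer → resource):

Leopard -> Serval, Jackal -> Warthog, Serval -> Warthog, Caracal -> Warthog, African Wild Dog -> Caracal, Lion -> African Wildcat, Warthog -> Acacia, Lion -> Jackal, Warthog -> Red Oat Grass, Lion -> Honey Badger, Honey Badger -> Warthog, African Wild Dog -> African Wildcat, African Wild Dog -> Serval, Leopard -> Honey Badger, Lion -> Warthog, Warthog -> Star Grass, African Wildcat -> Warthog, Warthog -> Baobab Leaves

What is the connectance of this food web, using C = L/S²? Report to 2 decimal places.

The web has S = 13 species and L = 18 feeding links.
C = L / S² = 18 / 169 = 0.1065 ≈ 0.11.

C = 0.11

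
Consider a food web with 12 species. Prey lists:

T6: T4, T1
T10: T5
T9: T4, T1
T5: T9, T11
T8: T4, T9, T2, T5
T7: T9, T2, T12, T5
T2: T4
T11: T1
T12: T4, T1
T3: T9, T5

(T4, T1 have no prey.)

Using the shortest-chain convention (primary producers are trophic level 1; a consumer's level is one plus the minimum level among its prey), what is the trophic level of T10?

T4 is a producer → level 1.
T9 eats T4 → level 2.
T5 eats T9 → level 3.
T10 eats T5 → level 4.
No prey of T10 is below level 3, so 4 is the minimum.

Trophic level 4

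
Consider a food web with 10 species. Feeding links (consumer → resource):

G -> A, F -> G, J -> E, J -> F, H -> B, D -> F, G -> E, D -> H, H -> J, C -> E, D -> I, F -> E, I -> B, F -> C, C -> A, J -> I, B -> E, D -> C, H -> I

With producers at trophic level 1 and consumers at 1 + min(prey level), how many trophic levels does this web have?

3

Producers (level 1): A, E.
Following each consumer down to its lowest-level prey: E → B → H (levels 1 through 3).
All prey of H (B 2, J 2, I 3) are at level 2 or above, so H is at level 1 + 2 = 3.
Every consumer has at least one prey at level 2 or below, so none exceeds level 3.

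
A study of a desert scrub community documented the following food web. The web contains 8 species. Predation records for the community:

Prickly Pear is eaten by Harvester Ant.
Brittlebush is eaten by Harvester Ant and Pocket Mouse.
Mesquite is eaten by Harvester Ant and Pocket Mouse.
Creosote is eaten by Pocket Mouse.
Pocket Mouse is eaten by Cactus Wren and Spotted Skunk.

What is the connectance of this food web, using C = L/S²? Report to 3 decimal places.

C = 0.125

The web has S = 8 species and L = 8 feeding links.
C = L / S² = 8 / 64 = 0.1250 ≈ 0.125.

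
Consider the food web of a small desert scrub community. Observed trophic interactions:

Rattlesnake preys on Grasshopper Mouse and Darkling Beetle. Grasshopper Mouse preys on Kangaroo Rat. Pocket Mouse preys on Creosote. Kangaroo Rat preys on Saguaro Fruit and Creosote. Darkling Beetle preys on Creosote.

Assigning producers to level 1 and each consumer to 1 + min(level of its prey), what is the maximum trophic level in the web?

3

Producers (level 1): Saguaro Fruit, Creosote.
Following each consumer down to its lowest-level prey: Creosote → Darkling Beetle → Rattlesnake (levels 1 through 3).
All prey of Rattlesnake (Darkling Beetle 2, Grasshopper Mouse 3) are at level 2 or above, so Rattlesnake is at level 1 + 2 = 3.
Every consumer has at least one prey at level 2 or below, so none exceeds level 3.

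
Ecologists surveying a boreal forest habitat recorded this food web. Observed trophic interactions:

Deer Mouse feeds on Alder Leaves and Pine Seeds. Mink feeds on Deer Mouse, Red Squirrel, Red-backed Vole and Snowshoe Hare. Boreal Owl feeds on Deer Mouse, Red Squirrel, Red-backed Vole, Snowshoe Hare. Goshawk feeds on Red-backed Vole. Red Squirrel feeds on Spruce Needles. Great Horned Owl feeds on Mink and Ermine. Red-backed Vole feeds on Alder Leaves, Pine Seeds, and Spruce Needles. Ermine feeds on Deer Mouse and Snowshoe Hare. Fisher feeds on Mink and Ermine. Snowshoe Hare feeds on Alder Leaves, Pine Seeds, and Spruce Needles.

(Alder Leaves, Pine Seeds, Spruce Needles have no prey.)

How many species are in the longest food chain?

4 species

One longest chain: Spruce Needles → Red Squirrel → Mink → Fisher.
It has 4 species and 3 links.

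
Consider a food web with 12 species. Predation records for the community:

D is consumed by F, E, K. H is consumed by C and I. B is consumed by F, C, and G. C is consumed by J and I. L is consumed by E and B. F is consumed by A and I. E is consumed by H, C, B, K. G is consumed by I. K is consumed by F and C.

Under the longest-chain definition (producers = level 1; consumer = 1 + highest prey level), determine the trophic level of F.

Trophic level 4

L is a producer → level 1.
E eats L (level 1); other prey at levels: D 1 → level 2.
K eats E (level 2); other prey at levels: D 1 → level 3.
F eats K (level 3); other prey at levels: D 1, B 3 → level 4.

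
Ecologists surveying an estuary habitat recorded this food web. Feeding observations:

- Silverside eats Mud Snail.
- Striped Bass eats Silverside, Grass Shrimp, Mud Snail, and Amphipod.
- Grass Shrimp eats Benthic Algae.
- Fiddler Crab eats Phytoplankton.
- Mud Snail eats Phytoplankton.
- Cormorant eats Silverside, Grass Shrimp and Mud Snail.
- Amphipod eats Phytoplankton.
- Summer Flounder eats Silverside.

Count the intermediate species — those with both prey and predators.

Intermediate species (has both prey and predators): Amphipod, Mud Snail, Grass Shrimp, Silverside.
Count: 4.

4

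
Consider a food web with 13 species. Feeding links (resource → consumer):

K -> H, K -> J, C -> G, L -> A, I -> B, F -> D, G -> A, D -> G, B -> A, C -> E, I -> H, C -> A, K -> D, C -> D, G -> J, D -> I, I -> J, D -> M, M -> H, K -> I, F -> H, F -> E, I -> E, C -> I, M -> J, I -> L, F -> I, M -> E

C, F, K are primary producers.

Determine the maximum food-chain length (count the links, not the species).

4 links

One longest chain: C → D → I → L → A.
It has 5 species and 4 links.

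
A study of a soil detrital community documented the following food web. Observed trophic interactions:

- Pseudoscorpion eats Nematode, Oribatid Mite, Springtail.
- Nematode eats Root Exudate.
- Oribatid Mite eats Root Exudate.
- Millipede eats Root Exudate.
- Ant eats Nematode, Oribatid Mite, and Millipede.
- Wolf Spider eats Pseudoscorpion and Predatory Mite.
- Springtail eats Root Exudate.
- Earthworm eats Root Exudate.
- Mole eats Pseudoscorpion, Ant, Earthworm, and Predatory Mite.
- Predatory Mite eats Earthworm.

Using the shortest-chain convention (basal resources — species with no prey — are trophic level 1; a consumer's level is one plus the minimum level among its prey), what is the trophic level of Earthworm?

Trophic level 2

Root Exudate has no prey (basal) → level 1.
Earthworm eats Root Exudate → level 2.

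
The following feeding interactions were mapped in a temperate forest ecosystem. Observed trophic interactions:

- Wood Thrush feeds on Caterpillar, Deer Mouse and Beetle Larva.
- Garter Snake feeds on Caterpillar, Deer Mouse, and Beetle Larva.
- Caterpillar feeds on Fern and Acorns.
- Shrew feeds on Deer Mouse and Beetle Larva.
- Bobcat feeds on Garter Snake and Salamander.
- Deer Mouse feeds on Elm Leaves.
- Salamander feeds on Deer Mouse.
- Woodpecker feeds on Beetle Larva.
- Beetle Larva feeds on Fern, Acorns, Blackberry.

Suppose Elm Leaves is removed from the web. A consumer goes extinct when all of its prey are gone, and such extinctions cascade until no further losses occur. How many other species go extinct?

Remove Elm Leaves.
Round 1: Deer Mouse (all prey gone) → extinct.
Round 2: Salamander (all prey gone) → extinct.
No further losses. Total secondary extinctions: 2.

2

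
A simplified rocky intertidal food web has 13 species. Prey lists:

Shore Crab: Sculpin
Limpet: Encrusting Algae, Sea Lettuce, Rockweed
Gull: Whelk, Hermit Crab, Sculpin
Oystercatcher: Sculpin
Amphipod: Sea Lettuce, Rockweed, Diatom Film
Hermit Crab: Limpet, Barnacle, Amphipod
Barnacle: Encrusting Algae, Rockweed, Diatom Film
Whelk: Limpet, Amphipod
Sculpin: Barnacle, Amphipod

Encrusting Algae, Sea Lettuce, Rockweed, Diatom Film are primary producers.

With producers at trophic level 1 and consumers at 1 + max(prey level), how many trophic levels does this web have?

Producers (level 1): Encrusting Algae, Sea Lettuce, Rockweed, Diatom Film.
Encrusting Algae → Barnacle → Sculpin → Oystercatcher gives Oystercatcher level 4.
No species has a prey at level 4, so no species reaches level 5.

4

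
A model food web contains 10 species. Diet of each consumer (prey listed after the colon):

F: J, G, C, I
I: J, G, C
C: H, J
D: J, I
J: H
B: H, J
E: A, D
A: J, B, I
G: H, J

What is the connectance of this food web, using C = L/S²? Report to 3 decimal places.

C = 0.210

The web has S = 10 species and L = 21 feeding links.
C = L / S² = 21 / 100 = 0.2100 ≈ 0.210.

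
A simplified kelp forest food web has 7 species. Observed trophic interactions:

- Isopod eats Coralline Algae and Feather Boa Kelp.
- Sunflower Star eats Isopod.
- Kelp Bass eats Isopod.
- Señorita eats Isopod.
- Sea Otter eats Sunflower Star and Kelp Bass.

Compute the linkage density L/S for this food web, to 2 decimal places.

There are L = 7 links among S = 7 species.
L/S = 7/7 = 1.0000 ≈ 1.00.

L/S = 1.00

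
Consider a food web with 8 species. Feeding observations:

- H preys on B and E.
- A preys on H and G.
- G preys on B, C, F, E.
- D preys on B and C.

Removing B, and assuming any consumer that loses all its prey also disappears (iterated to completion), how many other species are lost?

0

Remove B.
Every predator of it retains at least one other prey: H still has E; D still has C; G still has F, E, C.
No consumer loses all prey, so no secondary extinctions occur.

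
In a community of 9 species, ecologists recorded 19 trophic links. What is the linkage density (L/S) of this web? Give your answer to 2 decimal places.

There are L = 19 links among S = 9 species.
L/S = 19/9 = 2.1111 ≈ 2.11.

L/S = 2.11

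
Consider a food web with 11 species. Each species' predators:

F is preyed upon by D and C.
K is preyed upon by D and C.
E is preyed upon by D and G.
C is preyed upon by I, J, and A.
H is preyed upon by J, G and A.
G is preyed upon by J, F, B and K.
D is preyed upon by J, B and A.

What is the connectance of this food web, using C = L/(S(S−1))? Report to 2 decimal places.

C = 0.17

The web has S = 11 species and L = 19 feeding links.
C = L / (S(S−1)) = 19 / 110 = 0.1727 ≈ 0.17.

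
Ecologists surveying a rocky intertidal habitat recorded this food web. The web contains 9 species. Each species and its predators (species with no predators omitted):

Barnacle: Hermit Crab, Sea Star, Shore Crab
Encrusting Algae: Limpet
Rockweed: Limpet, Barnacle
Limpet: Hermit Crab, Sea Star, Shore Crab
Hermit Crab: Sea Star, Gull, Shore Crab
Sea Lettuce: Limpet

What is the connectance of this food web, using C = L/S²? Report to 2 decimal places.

The web has S = 9 species and L = 13 feeding links.
C = L / S² = 13 / 81 = 0.1605 ≈ 0.16.

C = 0.16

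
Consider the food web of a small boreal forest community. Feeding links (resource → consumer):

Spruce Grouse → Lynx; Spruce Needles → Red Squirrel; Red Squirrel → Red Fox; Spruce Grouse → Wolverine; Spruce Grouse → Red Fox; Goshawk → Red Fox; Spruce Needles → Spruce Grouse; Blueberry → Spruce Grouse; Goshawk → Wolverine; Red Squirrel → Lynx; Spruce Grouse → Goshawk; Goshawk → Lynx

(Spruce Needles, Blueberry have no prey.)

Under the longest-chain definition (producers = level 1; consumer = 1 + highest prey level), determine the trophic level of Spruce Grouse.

Trophic level 2

Spruce Needles is a producer → level 1.
Spruce Grouse eats Spruce Needles (level 1); other prey at levels: Blueberry 1 → level 2.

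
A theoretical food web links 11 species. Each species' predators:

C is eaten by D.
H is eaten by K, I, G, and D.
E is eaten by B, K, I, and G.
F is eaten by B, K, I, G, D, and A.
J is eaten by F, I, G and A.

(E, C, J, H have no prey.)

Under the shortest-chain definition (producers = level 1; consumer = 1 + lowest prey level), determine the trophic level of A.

J is a producer → level 1.
A eats J → level 2.

Trophic level 2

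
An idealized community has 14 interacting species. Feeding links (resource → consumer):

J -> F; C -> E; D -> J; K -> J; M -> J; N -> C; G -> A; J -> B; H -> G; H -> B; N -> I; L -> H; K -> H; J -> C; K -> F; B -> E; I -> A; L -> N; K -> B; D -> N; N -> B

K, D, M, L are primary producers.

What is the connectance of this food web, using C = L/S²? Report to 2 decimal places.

C = 0.11

The web has S = 14 species and L = 21 feeding links.
C = L / S² = 21 / 196 = 0.1071 ≈ 0.11.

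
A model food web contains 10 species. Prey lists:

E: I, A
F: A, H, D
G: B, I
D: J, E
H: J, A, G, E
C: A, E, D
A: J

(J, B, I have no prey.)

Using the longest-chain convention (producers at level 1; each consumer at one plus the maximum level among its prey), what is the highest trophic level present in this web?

5

Producers (level 1): J, B, I.
J → A → E → D → C gives C level 5.
No species has a prey at level 5, so no species reaches level 6.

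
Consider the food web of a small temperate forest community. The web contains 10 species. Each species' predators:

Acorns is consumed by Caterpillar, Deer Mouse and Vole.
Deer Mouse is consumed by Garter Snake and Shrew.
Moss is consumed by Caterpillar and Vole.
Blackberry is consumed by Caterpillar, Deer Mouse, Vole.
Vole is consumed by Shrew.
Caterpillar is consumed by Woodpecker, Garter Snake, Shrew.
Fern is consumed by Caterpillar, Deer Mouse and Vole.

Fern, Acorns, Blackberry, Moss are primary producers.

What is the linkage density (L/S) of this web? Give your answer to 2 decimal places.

L/S = 1.70

There are L = 17 links among S = 10 species.
L/S = 17/10 = 1.7000 ≈ 1.70.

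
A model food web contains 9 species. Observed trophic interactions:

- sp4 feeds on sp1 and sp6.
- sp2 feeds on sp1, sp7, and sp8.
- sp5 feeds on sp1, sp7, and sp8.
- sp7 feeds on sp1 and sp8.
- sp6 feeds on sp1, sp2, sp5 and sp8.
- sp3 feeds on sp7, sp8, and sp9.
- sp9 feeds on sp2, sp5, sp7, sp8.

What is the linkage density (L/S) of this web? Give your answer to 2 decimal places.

L/S = 2.33

There are L = 21 links among S = 9 species.
L/S = 21/9 = 2.3333 ≈ 2.33.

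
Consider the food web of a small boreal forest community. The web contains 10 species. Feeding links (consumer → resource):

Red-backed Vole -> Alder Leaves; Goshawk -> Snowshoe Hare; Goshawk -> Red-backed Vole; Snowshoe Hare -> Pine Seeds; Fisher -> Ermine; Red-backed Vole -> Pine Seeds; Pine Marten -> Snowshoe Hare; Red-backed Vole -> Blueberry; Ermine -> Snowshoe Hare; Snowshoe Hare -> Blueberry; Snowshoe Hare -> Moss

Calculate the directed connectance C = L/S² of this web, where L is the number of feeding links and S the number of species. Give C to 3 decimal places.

The web has S = 10 species and L = 11 feeding links.
C = L / S² = 11 / 100 = 0.1100 ≈ 0.110.

C = 0.110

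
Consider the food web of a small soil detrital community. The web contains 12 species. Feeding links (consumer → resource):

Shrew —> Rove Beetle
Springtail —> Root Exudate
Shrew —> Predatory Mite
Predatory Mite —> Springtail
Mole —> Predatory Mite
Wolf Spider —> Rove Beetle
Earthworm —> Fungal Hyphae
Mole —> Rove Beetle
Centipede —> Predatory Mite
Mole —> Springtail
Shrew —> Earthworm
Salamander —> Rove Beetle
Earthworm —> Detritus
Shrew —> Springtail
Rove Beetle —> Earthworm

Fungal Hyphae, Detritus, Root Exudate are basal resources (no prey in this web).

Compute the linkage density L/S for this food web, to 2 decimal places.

L/S = 1.25

There are L = 15 links among S = 12 species.
L/S = 15/12 = 1.2500 ≈ 1.25.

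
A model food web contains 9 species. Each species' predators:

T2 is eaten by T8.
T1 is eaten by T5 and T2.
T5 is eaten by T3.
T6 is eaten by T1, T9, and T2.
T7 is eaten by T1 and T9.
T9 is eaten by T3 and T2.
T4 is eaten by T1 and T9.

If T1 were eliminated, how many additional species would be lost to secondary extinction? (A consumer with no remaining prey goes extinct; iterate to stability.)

Remove T1.
Round 1: T5 (all prey gone) → extinct.
No further losses. Total secondary extinctions: 1.

1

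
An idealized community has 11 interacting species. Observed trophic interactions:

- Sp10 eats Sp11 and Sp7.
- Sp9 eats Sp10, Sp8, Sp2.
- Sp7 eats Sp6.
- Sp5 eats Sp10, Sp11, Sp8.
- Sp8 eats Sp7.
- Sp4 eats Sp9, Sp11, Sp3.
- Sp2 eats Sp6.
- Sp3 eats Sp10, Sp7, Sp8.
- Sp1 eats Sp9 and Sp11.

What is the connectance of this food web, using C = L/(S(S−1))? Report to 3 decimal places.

C = 0.173

The web has S = 11 species and L = 19 feeding links.
C = L / (S(S−1)) = 19 / 110 = 0.1727 ≈ 0.173.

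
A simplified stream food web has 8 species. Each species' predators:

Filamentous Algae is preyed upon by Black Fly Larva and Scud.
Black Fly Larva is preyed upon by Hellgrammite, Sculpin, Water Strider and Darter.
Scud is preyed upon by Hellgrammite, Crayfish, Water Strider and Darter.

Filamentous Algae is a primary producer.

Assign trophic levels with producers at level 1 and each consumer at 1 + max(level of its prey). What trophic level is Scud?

Filamentous Algae is a producer → level 1.
Scud eats Filamentous Algae → level 2.

Trophic level 2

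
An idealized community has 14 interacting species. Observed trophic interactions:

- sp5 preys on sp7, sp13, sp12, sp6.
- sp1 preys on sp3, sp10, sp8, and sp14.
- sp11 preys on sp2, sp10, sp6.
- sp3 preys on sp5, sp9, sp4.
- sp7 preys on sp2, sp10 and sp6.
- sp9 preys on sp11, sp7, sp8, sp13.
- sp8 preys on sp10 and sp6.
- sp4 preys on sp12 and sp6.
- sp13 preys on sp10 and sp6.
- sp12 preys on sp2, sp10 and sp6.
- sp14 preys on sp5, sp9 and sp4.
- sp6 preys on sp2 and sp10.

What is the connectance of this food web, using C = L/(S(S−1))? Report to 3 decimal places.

C = 0.192

The web has S = 14 species and L = 35 feeding links.
C = L / (S(S−1)) = 35 / 182 = 0.1923 ≈ 0.192.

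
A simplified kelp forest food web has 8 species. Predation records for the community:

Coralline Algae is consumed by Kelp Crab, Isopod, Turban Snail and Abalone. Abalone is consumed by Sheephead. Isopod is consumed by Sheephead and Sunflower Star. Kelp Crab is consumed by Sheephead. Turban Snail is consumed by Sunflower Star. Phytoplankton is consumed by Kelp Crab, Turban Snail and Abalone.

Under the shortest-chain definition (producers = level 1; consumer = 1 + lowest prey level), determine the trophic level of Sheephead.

Trophic level 3

Coralline Algae is a producer → level 1.
Kelp Crab eats Coralline Algae → level 2.
Sheephead eats Kelp Crab → level 3.
No prey of Sheephead is below level 2, so 3 is the minimum.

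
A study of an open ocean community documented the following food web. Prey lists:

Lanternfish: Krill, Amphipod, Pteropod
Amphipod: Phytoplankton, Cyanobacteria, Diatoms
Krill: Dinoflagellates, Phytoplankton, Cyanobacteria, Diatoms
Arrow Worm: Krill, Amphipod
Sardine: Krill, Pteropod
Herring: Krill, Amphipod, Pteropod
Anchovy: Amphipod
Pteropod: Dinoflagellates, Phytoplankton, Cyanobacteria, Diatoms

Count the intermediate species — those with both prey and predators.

3

Intermediate species (has both prey and predators): Krill, Amphipod, Pteropod.
Count: 3.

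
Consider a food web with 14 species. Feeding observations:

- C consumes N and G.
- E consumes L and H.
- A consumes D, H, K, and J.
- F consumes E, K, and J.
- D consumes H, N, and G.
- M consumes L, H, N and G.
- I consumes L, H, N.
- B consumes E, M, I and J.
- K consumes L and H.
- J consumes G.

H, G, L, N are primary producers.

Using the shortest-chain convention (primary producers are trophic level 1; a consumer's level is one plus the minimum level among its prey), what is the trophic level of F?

Trophic level 3

H is a producer → level 1.
K eats H → level 2.
F eats K → level 3.
No prey of F is below level 2, so 3 is the minimum.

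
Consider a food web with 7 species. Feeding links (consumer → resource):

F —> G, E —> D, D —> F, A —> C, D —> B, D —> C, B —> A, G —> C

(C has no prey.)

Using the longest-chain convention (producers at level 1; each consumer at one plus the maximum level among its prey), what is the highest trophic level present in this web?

Producers (level 1): C.
C → A → B → D → E gives E level 5.
No species has a prey at level 5, so no species reaches level 6.

5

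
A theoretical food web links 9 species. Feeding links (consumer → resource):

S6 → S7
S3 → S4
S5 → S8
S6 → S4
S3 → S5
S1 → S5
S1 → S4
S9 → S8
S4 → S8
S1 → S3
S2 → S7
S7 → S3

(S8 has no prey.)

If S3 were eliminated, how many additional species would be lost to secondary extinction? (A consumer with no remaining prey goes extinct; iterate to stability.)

2

Remove S3.
Round 1: S7 (all prey gone) → extinct.
Round 2: S2 (all prey gone) → extinct.
No further losses. Total secondary extinctions: 2.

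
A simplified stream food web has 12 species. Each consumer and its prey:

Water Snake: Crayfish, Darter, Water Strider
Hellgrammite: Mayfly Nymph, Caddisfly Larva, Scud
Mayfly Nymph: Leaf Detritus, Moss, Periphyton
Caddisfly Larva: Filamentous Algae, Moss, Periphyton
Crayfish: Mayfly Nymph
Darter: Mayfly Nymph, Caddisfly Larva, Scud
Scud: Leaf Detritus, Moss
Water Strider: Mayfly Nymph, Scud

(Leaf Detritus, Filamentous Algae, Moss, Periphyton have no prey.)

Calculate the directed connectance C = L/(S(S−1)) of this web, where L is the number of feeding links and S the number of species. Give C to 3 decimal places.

The web has S = 12 species and L = 20 feeding links.
C = L / (S(S−1)) = 20 / 132 = 0.1515 ≈ 0.152.

C = 0.152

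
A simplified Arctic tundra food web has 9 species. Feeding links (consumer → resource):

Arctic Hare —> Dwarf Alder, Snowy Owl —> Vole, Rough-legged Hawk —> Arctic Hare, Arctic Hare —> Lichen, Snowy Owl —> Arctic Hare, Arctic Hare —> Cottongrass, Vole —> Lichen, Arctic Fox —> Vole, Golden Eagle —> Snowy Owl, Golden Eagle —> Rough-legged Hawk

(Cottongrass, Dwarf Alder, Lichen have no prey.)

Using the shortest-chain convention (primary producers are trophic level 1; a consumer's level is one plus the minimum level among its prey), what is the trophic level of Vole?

Lichen is a producer → level 1.
Vole eats Lichen → level 2.

Trophic level 2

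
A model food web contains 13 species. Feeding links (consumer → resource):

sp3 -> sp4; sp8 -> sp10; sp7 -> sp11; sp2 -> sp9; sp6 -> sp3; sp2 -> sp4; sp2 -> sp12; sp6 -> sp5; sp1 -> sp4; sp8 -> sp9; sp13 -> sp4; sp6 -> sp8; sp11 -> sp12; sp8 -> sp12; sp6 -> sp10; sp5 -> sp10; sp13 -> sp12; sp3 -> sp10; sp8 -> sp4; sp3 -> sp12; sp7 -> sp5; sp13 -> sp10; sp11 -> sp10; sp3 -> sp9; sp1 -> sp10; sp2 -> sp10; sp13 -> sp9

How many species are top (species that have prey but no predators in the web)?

Top species (has prey, but nothing eats it): sp13, sp2, sp1, sp7, sp6.
Count: 5.

5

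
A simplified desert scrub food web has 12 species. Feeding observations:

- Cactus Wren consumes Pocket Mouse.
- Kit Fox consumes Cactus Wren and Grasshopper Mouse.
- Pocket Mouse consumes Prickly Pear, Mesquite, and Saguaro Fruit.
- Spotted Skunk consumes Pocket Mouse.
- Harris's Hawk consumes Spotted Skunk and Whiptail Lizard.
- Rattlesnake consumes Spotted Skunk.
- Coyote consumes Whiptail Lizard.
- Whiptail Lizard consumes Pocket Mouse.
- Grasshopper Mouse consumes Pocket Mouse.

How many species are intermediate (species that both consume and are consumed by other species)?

Intermediate species (has both prey and predators): Pocket Mouse, Grasshopper Mouse, Whiptail Lizard, Spotted Skunk, Cactus Wren.
Count: 5.

5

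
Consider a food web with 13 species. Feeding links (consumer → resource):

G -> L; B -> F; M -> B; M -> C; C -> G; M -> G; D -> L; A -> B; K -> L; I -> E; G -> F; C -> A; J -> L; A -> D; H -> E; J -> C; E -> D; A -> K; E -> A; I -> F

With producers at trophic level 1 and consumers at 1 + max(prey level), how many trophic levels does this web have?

Producers (level 1): F, L.
F → B → A → E → H gives H level 5.
No species has a prey at level 5, so no species reaches level 6.

5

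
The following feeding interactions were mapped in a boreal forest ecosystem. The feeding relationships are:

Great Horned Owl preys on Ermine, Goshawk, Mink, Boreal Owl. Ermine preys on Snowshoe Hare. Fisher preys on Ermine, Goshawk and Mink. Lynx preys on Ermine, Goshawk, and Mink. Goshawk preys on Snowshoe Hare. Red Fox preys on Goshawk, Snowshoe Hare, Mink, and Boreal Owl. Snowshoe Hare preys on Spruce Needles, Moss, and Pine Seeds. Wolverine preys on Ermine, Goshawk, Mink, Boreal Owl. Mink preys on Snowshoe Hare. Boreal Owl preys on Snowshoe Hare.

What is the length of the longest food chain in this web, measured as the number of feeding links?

One longest chain: Spruce Needles → Snowshoe Hare → Mink → Fisher.
It has 4 species and 3 links.

3 links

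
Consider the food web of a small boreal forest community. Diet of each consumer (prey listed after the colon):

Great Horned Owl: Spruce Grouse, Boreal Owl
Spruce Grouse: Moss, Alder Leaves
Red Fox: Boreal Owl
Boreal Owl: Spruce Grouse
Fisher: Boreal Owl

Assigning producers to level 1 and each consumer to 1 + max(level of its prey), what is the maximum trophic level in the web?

Producers (level 1): Moss, Alder Leaves.
Moss → Spruce Grouse → Boreal Owl → Great Horned Owl gives Great Horned Owl level 4.
No species has a prey at level 4, so no species reaches level 5.

4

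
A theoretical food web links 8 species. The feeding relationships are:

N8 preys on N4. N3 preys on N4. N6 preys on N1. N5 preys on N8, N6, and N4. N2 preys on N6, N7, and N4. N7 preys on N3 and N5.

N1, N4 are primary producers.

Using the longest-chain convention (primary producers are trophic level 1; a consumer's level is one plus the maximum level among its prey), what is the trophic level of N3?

N4 is a producer → level 1.
N3 eats N4 → level 2.

Trophic level 2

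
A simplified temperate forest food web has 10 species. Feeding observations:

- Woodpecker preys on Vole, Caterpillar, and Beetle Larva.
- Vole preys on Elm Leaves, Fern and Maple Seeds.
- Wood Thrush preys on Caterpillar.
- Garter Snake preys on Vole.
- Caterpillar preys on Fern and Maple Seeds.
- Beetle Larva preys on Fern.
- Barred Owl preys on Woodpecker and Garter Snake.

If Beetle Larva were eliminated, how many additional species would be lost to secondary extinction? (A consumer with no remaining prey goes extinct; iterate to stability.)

0

Remove Beetle Larva.
Every predator of it retains at least one other prey: Woodpecker still has Vole, Caterpillar.
No consumer loses all prey, so no secondary extinctions occur.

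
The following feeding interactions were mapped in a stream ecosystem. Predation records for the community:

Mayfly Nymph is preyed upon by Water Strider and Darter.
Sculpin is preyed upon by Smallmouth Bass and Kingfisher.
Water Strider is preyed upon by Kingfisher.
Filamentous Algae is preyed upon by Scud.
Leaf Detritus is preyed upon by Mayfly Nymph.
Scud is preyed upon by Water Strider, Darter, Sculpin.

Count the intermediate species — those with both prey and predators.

4

Intermediate species (has both prey and predators): Scud, Mayfly Nymph, Sculpin, Water Strider.
Count: 4.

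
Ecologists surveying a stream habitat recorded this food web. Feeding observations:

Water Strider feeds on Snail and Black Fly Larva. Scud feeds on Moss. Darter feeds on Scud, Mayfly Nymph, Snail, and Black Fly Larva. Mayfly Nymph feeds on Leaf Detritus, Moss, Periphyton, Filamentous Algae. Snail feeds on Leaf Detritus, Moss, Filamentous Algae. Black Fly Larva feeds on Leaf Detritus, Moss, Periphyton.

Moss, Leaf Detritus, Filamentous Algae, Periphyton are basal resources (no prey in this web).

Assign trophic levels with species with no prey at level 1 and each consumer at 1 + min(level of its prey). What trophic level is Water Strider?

Trophic level 3

Moss has no prey (basal) → level 1.
Snail eats Moss → level 2.
Water Strider eats Snail → level 3.
No prey of Water Strider is below level 2, so 3 is the minimum.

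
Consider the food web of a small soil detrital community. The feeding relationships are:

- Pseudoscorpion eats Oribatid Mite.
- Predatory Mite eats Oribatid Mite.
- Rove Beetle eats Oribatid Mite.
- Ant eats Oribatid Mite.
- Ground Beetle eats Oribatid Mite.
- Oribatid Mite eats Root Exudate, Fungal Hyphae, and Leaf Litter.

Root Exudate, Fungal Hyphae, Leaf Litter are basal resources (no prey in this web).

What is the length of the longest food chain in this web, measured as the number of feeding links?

One longest chain: Root Exudate → Oribatid Mite → Rove Beetle.
It has 3 species and 2 links.

2 links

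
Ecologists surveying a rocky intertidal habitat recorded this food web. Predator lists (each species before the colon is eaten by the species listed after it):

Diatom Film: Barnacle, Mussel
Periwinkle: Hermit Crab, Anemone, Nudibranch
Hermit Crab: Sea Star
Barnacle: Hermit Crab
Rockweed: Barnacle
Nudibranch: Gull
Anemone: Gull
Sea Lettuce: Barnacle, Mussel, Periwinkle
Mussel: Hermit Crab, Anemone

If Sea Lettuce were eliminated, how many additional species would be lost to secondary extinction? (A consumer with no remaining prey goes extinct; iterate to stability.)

2

Remove Sea Lettuce.
Round 1: Periwinkle (all prey gone) → extinct.
Round 2: Nudibranch (all prey gone) → extinct.
No further losses. Total secondary extinctions: 2.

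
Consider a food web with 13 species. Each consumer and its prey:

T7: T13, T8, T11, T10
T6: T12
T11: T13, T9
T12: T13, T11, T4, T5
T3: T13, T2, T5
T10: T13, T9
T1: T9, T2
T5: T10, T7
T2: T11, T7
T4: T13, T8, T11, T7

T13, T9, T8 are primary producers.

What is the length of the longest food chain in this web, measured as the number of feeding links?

One longest chain: T13 → T11 → T7 → T5 → T12 → T6.
It has 6 species and 5 links.

5 links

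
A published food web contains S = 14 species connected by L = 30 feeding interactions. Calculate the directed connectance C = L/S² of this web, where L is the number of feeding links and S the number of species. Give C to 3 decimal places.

The web has S = 14 species and L = 30 feeding links.
C = L / S² = 30 / 196 = 0.1531 ≈ 0.153.

C = 0.153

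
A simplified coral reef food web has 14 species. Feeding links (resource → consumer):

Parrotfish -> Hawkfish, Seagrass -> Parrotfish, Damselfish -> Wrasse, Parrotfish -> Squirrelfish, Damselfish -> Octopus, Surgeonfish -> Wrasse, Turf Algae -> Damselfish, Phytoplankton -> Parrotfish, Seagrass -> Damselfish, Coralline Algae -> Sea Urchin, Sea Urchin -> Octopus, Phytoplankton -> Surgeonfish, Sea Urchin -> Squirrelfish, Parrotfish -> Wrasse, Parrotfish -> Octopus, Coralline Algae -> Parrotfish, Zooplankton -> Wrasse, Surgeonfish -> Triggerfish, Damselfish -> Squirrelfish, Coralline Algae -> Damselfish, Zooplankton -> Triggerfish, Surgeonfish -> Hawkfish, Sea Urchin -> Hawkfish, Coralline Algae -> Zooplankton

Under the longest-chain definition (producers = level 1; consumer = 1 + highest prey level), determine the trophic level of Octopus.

Turf Algae is a producer → level 1.
Damselfish eats Turf Algae (level 1); other prey at levels: Seagrass 1, Coralline Algae 1 → level 2.
Octopus eats Damselfish (level 2); other prey at levels: Sea Urchin 2, Parrotfish 2 → level 3.

Trophic level 3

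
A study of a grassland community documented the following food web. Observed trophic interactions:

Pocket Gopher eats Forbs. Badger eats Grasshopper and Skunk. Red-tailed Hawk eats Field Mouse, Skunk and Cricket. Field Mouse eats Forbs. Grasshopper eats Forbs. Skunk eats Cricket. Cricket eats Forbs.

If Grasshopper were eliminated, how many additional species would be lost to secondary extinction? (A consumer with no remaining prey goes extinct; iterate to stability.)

0

Remove Grasshopper.
Every predator of it retains at least one other prey: Badger still has Skunk.
No consumer loses all prey, so no secondary extinctions occur.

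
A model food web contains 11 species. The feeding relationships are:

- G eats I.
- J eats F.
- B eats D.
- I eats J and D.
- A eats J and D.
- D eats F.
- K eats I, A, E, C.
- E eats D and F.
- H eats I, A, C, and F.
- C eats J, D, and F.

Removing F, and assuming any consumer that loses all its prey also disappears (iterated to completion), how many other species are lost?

10

Remove F.
Round 1: J (all prey gone), D (all prey gone) → extinct.
Round 2: B (all prey gone), I (all prey gone), C (all prey gone), A (all prey gone), E (all prey gone) → extinct.
Round 3: G (all prey gone), K (all prey gone), H (all prey gone) → extinct.
No further losses. Total secondary extinctions: 10.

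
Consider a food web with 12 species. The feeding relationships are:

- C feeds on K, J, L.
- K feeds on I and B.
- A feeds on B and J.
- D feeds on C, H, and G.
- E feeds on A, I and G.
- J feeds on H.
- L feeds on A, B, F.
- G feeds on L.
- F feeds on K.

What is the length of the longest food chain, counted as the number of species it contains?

One longest chain: H → J → A → L → G → D.
It has 6 species and 5 links.

6 species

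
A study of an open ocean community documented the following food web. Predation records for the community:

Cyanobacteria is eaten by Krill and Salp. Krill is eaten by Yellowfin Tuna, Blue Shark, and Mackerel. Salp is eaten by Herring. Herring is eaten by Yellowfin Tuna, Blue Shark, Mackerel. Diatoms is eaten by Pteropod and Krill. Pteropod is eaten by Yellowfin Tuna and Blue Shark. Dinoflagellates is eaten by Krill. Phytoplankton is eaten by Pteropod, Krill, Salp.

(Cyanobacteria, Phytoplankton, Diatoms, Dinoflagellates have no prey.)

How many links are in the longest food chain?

One longest chain: Cyanobacteria → Salp → Herring → Blue Shark.
It has 4 species and 3 links.

3 links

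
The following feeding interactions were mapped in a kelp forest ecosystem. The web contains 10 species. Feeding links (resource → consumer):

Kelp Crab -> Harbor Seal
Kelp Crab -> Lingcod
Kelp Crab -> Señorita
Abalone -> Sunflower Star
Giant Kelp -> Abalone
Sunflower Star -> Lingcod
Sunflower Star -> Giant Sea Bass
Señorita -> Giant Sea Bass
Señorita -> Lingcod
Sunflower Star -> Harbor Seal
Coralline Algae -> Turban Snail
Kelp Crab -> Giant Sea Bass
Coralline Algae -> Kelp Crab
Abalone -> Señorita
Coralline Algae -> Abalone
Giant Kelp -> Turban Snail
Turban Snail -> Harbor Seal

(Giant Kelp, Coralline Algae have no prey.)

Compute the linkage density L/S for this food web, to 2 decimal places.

L/S = 1.70

There are L = 17 links among S = 10 species.
L/S = 17/10 = 1.7000 ≈ 1.70.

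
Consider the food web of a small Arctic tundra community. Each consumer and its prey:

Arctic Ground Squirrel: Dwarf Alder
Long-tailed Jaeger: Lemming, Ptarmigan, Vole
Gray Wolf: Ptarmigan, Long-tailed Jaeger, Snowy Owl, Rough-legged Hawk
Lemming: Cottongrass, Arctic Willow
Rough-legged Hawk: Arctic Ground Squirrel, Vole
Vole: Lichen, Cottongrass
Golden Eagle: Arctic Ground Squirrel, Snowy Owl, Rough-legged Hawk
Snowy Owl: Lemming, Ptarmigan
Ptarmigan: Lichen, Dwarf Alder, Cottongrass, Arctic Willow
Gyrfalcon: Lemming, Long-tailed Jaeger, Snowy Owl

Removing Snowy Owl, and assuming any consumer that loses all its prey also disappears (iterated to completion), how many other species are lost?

Remove Snowy Owl.
Every predator of it retains at least one other prey: Golden Eagle still has Arctic Ground Squirrel, Rough-legged Hawk; Gyrfalcon still has Lemming, Long-tailed Jaeger; Gray Wolf still has Ptarmigan, Long-tailed Jaeger, Rough-legged Hawk.
No consumer loses all prey, so no secondary extinctions occur.

0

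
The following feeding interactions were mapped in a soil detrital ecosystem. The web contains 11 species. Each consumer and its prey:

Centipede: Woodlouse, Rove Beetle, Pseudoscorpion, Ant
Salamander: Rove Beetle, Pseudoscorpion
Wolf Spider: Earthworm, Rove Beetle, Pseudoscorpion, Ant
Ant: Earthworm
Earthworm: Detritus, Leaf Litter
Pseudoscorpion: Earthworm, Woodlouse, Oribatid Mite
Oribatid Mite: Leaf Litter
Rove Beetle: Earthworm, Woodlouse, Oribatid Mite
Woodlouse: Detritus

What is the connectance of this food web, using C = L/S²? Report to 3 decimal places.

C = 0.174

The web has S = 11 species and L = 21 feeding links.
C = L / S² = 21 / 121 = 0.1736 ≈ 0.174.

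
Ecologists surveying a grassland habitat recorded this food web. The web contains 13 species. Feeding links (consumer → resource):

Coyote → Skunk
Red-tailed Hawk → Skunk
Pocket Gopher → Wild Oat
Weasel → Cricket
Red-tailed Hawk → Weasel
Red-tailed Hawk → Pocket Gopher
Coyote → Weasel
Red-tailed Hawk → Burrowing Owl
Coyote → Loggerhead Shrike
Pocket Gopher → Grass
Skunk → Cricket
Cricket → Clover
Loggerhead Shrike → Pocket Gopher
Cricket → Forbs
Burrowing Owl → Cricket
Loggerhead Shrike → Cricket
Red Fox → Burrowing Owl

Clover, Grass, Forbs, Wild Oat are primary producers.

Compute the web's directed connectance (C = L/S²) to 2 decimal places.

C = 0.10

The web has S = 13 species and L = 17 feeding links.
C = L / S² = 17 / 169 = 0.1006 ≈ 0.10.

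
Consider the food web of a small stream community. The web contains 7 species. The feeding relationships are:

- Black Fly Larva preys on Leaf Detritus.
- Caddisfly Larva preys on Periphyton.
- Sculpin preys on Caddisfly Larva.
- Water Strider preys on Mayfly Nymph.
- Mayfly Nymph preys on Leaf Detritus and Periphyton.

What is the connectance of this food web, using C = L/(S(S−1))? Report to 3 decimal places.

The web has S = 7 species and L = 6 feeding links.
C = L / (S(S−1)) = 6 / 42 = 0.1429 ≈ 0.143.

C = 0.143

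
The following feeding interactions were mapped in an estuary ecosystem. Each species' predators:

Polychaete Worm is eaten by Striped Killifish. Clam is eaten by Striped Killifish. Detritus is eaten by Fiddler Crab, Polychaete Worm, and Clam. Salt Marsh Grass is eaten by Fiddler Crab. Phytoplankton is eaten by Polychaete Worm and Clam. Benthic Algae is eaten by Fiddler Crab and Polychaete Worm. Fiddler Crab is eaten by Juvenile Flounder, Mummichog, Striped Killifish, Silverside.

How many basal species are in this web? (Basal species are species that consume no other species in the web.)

4

Basal species (no prey listed): Benthic Algae, Phytoplankton, Salt Marsh Grass, Detritus.
Count: 4.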